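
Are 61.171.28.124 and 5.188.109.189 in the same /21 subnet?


Mask: 255.255.248.0
61.171.28.124 AND mask = 61.171.24.0
5.188.109.189 AND mask = 5.188.104.0
No, different subnets (61.171.24.0 vs 5.188.104.0)


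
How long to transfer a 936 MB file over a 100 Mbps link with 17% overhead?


Effective throughput = 100 * (1 - 17/100) = 83 Mbps
File size in Mb = 936 * 8 = 7488 Mb
Time = 7488 / 83
Time = 90.2169 seconds


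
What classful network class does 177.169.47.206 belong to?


First octet: 177
Binary: 10110001
10xxxxxx -> Class B (128-191)
Class B, default mask 255.255.0.0 (/16)


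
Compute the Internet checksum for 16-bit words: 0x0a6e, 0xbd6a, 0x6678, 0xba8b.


Sum all words (with carry folding):
+ 0x0a6e = 0x0a6e
+ 0xbd6a = 0xc7d8
+ 0x6678 = 0x2e51
+ 0xba8b = 0xe8dc
One's complement: ~0xe8dc
Checksum = 0x1723


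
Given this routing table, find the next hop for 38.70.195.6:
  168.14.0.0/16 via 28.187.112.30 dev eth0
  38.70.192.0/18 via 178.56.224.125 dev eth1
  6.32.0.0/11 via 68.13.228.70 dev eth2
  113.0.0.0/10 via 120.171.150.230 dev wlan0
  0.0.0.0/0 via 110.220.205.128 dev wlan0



Longest prefix match for 38.70.195.6:
  /16 168.14.0.0: no
  /18 38.70.192.0: MATCH
  /11 6.32.0.0: no
  /10 113.0.0.0: no
  /0 0.0.0.0: MATCH
Selected: next-hop 178.56.224.125 via eth1 (matched /18)


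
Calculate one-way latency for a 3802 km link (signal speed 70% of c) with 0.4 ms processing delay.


Speed = 0.7 * 3e5 km/s = 210000 km/s
Propagation delay = 3802 / 210000 = 0.0181 s = 18.1048 ms
Processing delay = 0.4 ms
Total one-way latency = 18.5048 ms


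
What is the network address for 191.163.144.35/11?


IP:   10111111.10100011.10010000.00100011
Mask: 11111111.11100000.00000000.00000000
AND operation:
Net:  10111111.10100000.00000000.00000000
Network: 191.160.0.0/11


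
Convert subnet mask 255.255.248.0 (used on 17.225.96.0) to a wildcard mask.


Subnet mask: 255.255.248.0
Wildcard = 255.255.255.255 - subnet mask
255 - 255 = 0
255 - 255 = 0
255 - 248 = 7
255 - 0 = 255
Wildcard: 0.0.7.255


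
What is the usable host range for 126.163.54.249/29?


Network: 126.163.54.248
Broadcast: 126.163.54.255
First usable = network + 1
Last usable = broadcast - 1
Range: 126.163.54.249 to 126.163.54.254


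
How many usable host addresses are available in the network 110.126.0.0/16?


Host bits = 32 - 16 = 16
Total addresses = 2^16 = 65536
Usable = total - 2 (network and broadcast)
Usable hosts: 65534


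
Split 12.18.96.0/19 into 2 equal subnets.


New prefix = 19 + 1 = 20
Each subnet has 4096 addresses
  12.18.96.0/20
  12.18.112.0/20
Subnets: 12.18.96.0/20, 12.18.112.0/20


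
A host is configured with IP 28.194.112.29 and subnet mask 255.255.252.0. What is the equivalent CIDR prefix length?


Binary: 11111111.11111111.11111100.00000000
Count leading 1s
Prefix: /22


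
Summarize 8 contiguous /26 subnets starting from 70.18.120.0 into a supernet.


Original prefix: /26
Number of subnets: 8 = 2^3
New prefix = 26 - 3 = 23
Supernet: 70.18.120.0/23


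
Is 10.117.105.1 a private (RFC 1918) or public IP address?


RFC 1918 private ranges:
  10.0.0.0/8 (10.0.0.0 - 10.255.255.255)
  172.16.0.0/12 (172.16.0.0 - 172.31.255.255)
  192.168.0.0/16 (192.168.0.0 - 192.168.255.255)
Private (in 10.0.0.0/8)


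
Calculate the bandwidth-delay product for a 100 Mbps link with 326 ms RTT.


BDP = bandwidth * RTT
= 100 Mbps * 326 ms
= 100 * 1e6 * 326 / 1000 bits
= 32600000 bits
= 4075000 bytes
= 3979.4922 KB
BDP = 32600000 bits (4075000 bytes)


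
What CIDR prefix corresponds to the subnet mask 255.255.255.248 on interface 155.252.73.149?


Binary: 11111111.11111111.11111111.11111000
Count leading 1s
Prefix: /29


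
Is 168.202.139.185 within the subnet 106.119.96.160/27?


Subnet network: 106.119.96.160
Test IP AND mask: 168.202.139.160
No, 168.202.139.185 is not in 106.119.96.160/27


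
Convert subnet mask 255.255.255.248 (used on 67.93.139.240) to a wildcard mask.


Subnet mask: 255.255.255.248
Wildcard = 255.255.255.255 - subnet mask
255 - 255 = 0
255 - 255 = 0
255 - 255 = 0
255 - 248 = 7
Wildcard: 0.0.0.7


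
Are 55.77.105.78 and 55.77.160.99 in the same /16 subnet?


Mask: 255.255.0.0
55.77.105.78 AND mask = 55.77.0.0
55.77.160.99 AND mask = 55.77.0.0
Yes, same subnet (55.77.0.0)


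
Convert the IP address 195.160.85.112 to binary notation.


195 = 11000011
160 = 10100000
85 = 01010101
112 = 01110000
Binary: 11000011.10100000.01010101.01110000


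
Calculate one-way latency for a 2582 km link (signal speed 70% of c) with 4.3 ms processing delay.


Speed = 0.7 * 3e5 km/s = 210000 km/s
Propagation delay = 2582 / 210000 = 0.0123 s = 12.2952 ms
Processing delay = 4.3 ms
Total one-way latency = 16.5952 ms


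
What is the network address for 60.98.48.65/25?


IP:   00111100.01100010.00110000.01000001
Mask: 11111111.11111111.11111111.10000000
AND operation:
Net:  00111100.01100010.00110000.00000000
Network: 60.98.48.0/25


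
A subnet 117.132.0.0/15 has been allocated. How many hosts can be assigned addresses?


Host bits = 32 - 15 = 17
Total addresses = 2^17 = 131072
Usable = total - 2 (network and broadcast)
Usable hosts: 131070


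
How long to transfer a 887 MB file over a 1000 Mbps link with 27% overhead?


Effective throughput = 1000 * (1 - 27/100) = 730 Mbps
File size in Mb = 887 * 8 = 7096 Mb
Time = 7096 / 730
Time = 9.7205 seconds


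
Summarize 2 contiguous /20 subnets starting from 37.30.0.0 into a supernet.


Original prefix: /20
Number of subnets: 2 = 2^1
New prefix = 20 - 1 = 19
Supernet: 37.30.0.0/19


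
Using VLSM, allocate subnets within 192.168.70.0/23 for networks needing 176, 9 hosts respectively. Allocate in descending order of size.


176 hosts -> /24 (254 usable): 192.168.70.0/24
9 hosts -> /28 (14 usable): 192.168.71.0/28
Allocation: 192.168.70.0/24 (176 hosts, 254 usable); 192.168.71.0/28 (9 hosts, 14 usable)


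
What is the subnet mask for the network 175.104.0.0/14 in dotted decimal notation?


/14 means 14 network bits, 18 host bits
Binary: 11111111111111000000000000000000
Mask: 255.252.0.0


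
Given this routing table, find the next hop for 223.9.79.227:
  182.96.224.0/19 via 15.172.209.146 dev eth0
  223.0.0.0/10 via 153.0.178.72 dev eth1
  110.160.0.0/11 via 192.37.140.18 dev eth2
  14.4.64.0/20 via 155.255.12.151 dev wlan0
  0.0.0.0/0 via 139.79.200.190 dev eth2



Longest prefix match for 223.9.79.227:
  /19 182.96.224.0: no
  /10 223.0.0.0: MATCH
  /11 110.160.0.0: no
  /20 14.4.64.0: no
  /0 0.0.0.0: MATCH
Selected: next-hop 153.0.178.72 via eth1 (matched /10)


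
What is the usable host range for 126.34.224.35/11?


Network: 126.32.0.0
Broadcast: 126.63.255.255
First usable = network + 1
Last usable = broadcast - 1
Range: 126.32.0.1 to 126.63.255.254


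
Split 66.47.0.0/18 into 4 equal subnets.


New prefix = 18 + 2 = 20
Each subnet has 4096 addresses
  66.47.0.0/20
  66.47.16.0/20
  66.47.32.0/20
  66.47.48.0/20
Subnets: 66.47.0.0/20, 66.47.16.0/20, 66.47.32.0/20, 66.47.48.0/20


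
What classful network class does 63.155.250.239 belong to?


First octet: 63
Binary: 00111111
0xxxxxxx -> Class A (1-126)
Class A, default mask 255.0.0.0 (/8)


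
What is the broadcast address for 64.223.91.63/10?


Network: 64.192.0.0/10
Host bits = 22
Set all host bits to 1:
Broadcast: 64.255.255.255


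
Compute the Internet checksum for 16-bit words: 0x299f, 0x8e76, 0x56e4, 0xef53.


Sum all words (with carry folding):
+ 0x299f = 0x299f
+ 0x8e76 = 0xb815
+ 0x56e4 = 0x0efa
+ 0xef53 = 0xfe4d
One's complement: ~0xfe4d
Checksum = 0x01b2


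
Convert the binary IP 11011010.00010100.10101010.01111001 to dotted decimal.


11011010 = 218
00010100 = 20
10101010 = 170
01111001 = 121
IP: 218.20.170.121


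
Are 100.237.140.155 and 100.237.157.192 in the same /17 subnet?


Mask: 255.255.128.0
100.237.140.155 AND mask = 100.237.128.0
100.237.157.192 AND mask = 100.237.128.0
Yes, same subnet (100.237.128.0)


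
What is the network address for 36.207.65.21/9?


IP:   00100100.11001111.01000001.00010101
Mask: 11111111.10000000.00000000.00000000
AND operation:
Net:  00100100.10000000.00000000.00000000
Network: 36.128.0.0/9


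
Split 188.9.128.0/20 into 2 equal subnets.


New prefix = 20 + 1 = 21
Each subnet has 2048 addresses
  188.9.128.0/21
  188.9.136.0/21
Subnets: 188.9.128.0/21, 188.9.136.0/21


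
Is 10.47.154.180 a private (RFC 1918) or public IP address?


RFC 1918 private ranges:
  10.0.0.0/8 (10.0.0.0 - 10.255.255.255)
  172.16.0.0/12 (172.16.0.0 - 172.31.255.255)
  192.168.0.0/16 (192.168.0.0 - 192.168.255.255)
Private (in 10.0.0.0/8)


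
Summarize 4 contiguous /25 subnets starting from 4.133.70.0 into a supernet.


Original prefix: /25
Number of subnets: 4 = 2^2
New prefix = 25 - 2 = 23
Supernet: 4.133.70.0/23


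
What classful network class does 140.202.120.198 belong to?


First octet: 140
Binary: 10001100
10xxxxxx -> Class B (128-191)
Class B, default mask 255.255.0.0 (/16)


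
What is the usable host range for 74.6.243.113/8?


Network: 74.0.0.0
Broadcast: 74.255.255.255
First usable = network + 1
Last usable = broadcast - 1
Range: 74.0.0.1 to 74.255.255.254


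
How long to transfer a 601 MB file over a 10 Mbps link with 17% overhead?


Effective throughput = 10 * (1 - 17/100) = 8.3 Mbps
File size in Mb = 601 * 8 = 4808 Mb
Time = 4808 / 8.3
Time = 579.2771 seconds


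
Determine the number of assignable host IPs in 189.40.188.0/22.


Host bits = 32 - 22 = 10
Total addresses = 2^10 = 1024
Usable = total - 2 (network and broadcast)
Usable hosts: 1022


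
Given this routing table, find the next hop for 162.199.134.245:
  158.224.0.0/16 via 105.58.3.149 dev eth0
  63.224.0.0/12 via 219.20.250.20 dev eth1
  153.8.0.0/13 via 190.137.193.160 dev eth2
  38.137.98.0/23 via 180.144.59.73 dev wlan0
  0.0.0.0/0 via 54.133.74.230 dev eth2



Longest prefix match for 162.199.134.245:
  /16 158.224.0.0: no
  /12 63.224.0.0: no
  /13 153.8.0.0: no
  /23 38.137.98.0: no
  /0 0.0.0.0: MATCH
Selected: next-hop 54.133.74.230 via eth2 (matched /0)


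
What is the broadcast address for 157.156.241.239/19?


Network: 157.156.224.0/19
Host bits = 13
Set all host bits to 1:
Broadcast: 157.156.255.255


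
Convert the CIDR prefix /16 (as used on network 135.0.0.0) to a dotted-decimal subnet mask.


/16 means 16 network bits, 16 host bits
Binary: 11111111111111110000000000000000
Mask: 255.255.0.0


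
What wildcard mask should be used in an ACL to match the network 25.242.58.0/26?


Subnet mask: 255.255.255.192
Wildcard = 255.255.255.255 - subnet mask
255 - 255 = 0
255 - 255 = 0
255 - 255 = 0
255 - 192 = 63
Wildcard: 0.0.0.63


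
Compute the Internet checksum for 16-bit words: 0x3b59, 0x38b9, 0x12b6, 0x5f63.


Sum all words (with carry folding):
+ 0x3b59 = 0x3b59
+ 0x38b9 = 0x7412
+ 0x12b6 = 0x86c8
+ 0x5f63 = 0xe62b
One's complement: ~0xe62b
Checksum = 0x19d4


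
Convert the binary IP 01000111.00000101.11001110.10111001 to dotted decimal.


01000111 = 71
00000101 = 5
11001110 = 206
10111001 = 185
IP: 71.5.206.185


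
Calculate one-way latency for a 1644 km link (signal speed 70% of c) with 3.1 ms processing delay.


Speed = 0.7 * 3e5 km/s = 210000 km/s
Propagation delay = 1644 / 210000 = 0.0078 s = 7.8286 ms
Processing delay = 3.1 ms
Total one-way latency = 10.9286 ms


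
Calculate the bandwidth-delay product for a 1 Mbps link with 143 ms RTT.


BDP = bandwidth * RTT
= 1 Mbps * 143 ms
= 1 * 1e6 * 143 / 1000 bits
= 143000 bits
= 17875 bytes
= 17.4561 KB
BDP = 143000 bits (17875 bytes)


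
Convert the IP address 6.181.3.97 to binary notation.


6 = 00000110
181 = 10110101
3 = 00000011
97 = 01100001
Binary: 00000110.10110101.00000011.01100001


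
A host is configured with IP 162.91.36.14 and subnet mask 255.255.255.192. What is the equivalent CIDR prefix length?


Binary: 11111111.11111111.11111111.11000000
Count leading 1s
Prefix: /26


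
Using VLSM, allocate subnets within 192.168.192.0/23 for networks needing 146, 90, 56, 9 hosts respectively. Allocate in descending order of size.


146 hosts -> /24 (254 usable): 192.168.192.0/24
90 hosts -> /25 (126 usable): 192.168.193.0/25
56 hosts -> /26 (62 usable): 192.168.193.128/26
9 hosts -> /28 (14 usable): 192.168.193.192/28
Allocation: 192.168.192.0/24 (146 hosts, 254 usable); 192.168.193.0/25 (90 hosts, 126 usable); 192.168.193.128/26 (56 hosts, 62 usable); 192.168.193.192/28 (9 hosts, 14 usable)


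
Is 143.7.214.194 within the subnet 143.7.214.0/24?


Subnet network: 143.7.214.0
Test IP AND mask: 143.7.214.0
Yes, 143.7.214.194 is in 143.7.214.0/24


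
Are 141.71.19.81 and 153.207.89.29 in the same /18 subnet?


Mask: 255.255.192.0
141.71.19.81 AND mask = 141.71.0.0
153.207.89.29 AND mask = 153.207.64.0
No, different subnets (141.71.0.0 vs 153.207.64.0)


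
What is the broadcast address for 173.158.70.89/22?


Network: 173.158.68.0/22
Host bits = 10
Set all host bits to 1:
Broadcast: 173.158.71.255


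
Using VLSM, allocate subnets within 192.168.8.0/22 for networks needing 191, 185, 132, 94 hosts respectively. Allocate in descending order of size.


191 hosts -> /24 (254 usable): 192.168.8.0/24
185 hosts -> /24 (254 usable): 192.168.9.0/24
132 hosts -> /24 (254 usable): 192.168.10.0/24
94 hosts -> /25 (126 usable): 192.168.11.0/25
Allocation: 192.168.8.0/24 (191 hosts, 254 usable); 192.168.9.0/24 (185 hosts, 254 usable); 192.168.10.0/24 (132 hosts, 254 usable); 192.168.11.0/25 (94 hosts, 126 usable)


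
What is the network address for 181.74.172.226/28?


IP:   10110101.01001010.10101100.11100010
Mask: 11111111.11111111.11111111.11110000
AND operation:
Net:  10110101.01001010.10101100.11100000
Network: 181.74.172.224/28


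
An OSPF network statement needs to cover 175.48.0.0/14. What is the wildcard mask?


Subnet mask: 255.252.0.0
Wildcard = 255.255.255.255 - subnet mask
255 - 255 = 0
255 - 252 = 3
255 - 0 = 255
255 - 0 = 255
Wildcard: 0.3.255.255


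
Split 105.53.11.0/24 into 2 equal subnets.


New prefix = 24 + 1 = 25
Each subnet has 128 addresses
  105.53.11.0/25
  105.53.11.128/25
Subnets: 105.53.11.0/25, 105.53.11.128/25


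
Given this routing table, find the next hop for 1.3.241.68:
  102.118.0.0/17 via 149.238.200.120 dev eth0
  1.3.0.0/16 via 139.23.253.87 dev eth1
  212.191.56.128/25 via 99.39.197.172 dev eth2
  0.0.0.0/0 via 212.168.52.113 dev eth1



Longest prefix match for 1.3.241.68:
  /17 102.118.0.0: no
  /16 1.3.0.0: MATCH
  /25 212.191.56.128: no
  /0 0.0.0.0: MATCH
Selected: next-hop 139.23.253.87 via eth1 (matched /16)


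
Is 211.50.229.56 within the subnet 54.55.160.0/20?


Subnet network: 54.55.160.0
Test IP AND mask: 211.50.224.0
No, 211.50.229.56 is not in 54.55.160.0/20


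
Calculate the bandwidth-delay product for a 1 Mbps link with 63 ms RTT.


BDP = bandwidth * RTT
= 1 Mbps * 63 ms
= 1 * 1e6 * 63 / 1000 bits
= 63000 bits
= 7875 bytes
= 7.6904 KB
BDP = 63000 bits (7875 bytes)


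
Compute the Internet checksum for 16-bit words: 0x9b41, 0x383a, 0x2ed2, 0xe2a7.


Sum all words (with carry folding):
+ 0x9b41 = 0x9b41
+ 0x383a = 0xd37b
+ 0x2ed2 = 0x024e
+ 0xe2a7 = 0xe4f5
One's complement: ~0xe4f5
Checksum = 0x1b0a


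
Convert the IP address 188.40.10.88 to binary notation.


188 = 10111100
40 = 00101000
10 = 00001010
88 = 01011000
Binary: 10111100.00101000.00001010.01011000


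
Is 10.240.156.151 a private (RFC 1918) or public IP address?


RFC 1918 private ranges:
  10.0.0.0/8 (10.0.0.0 - 10.255.255.255)
  172.16.0.0/12 (172.16.0.0 - 172.31.255.255)
  192.168.0.0/16 (192.168.0.0 - 192.168.255.255)
Private (in 10.0.0.0/8)


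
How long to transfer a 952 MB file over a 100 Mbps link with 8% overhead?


Effective throughput = 100 * (1 - 8/100) = 92 Mbps
File size in Mb = 952 * 8 = 7616 Mb
Time = 7616 / 92
Time = 82.7826 seconds


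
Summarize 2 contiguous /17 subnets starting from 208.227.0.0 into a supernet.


Original prefix: /17
Number of subnets: 2 = 2^1
New prefix = 17 - 1 = 16
Supernet: 208.227.0.0/16


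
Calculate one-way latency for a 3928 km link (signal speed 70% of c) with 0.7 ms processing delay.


Speed = 0.7 * 3e5 km/s = 210000 km/s
Propagation delay = 3928 / 210000 = 0.0187 s = 18.7048 ms
Processing delay = 0.7 ms
Total one-way latency = 19.4048 ms


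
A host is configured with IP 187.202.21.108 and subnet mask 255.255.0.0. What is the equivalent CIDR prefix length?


Binary: 11111111.11111111.00000000.00000000
Count leading 1s
Prefix: /16


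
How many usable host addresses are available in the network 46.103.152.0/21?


Host bits = 32 - 21 = 11
Total addresses = 2^11 = 2048
Usable = total - 2 (network and broadcast)
Usable hosts: 2046


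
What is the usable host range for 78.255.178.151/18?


Network: 78.255.128.0
Broadcast: 78.255.191.255
First usable = network + 1
Last usable = broadcast - 1
Range: 78.255.128.1 to 78.255.191.254


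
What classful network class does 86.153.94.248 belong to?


First octet: 86
Binary: 01010110
0xxxxxxx -> Class A (1-126)
Class A, default mask 255.0.0.0 (/8)


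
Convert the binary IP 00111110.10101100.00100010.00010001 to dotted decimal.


00111110 = 62
10101100 = 172
00100010 = 34
00010001 = 17
IP: 62.172.34.17


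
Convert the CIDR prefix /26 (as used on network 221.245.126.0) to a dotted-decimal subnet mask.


/26 means 26 network bits, 6 host bits
Binary: 11111111111111111111111111000000
Mask: 255.255.255.192


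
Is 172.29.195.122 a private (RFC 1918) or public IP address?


RFC 1918 private ranges:
  10.0.0.0/8 (10.0.0.0 - 10.255.255.255)
  172.16.0.0/12 (172.16.0.0 - 172.31.255.255)
  192.168.0.0/16 (192.168.0.0 - 192.168.255.255)
Private (in 172.16.0.0/12)


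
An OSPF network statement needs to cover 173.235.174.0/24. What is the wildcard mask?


Subnet mask: 255.255.255.0
Wildcard = 255.255.255.255 - subnet mask
255 - 255 = 0
255 - 255 = 0
255 - 255 = 0
255 - 0 = 255
Wildcard: 0.0.0.255


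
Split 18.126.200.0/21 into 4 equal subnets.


New prefix = 21 + 2 = 23
Each subnet has 512 addresses
  18.126.200.0/23
  18.126.202.0/23
  18.126.204.0/23
  18.126.206.0/23
Subnets: 18.126.200.0/23, 18.126.202.0/23, 18.126.204.0/23, 18.126.206.0/23


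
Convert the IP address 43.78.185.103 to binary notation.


43 = 00101011
78 = 01001110
185 = 10111001
103 = 01100111
Binary: 00101011.01001110.10111001.01100111


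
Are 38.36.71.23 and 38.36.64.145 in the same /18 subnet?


Mask: 255.255.192.0
38.36.71.23 AND mask = 38.36.64.0
38.36.64.145 AND mask = 38.36.64.0
Yes, same subnet (38.36.64.0)


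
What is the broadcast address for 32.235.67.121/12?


Network: 32.224.0.0/12
Host bits = 20
Set all host bits to 1:
Broadcast: 32.239.255.255


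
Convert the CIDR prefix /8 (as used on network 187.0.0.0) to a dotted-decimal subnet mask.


/8 means 8 network bits, 24 host bits
Binary: 11111111000000000000000000000000
Mask: 255.0.0.0


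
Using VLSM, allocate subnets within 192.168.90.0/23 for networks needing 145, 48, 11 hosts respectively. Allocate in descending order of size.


145 hosts -> /24 (254 usable): 192.168.90.0/24
48 hosts -> /26 (62 usable): 192.168.91.0/26
11 hosts -> /28 (14 usable): 192.168.91.64/28
Allocation: 192.168.90.0/24 (145 hosts, 254 usable); 192.168.91.0/26 (48 hosts, 62 usable); 192.168.91.64/28 (11 hosts, 14 usable)


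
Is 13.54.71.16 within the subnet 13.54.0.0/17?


Subnet network: 13.54.0.0
Test IP AND mask: 13.54.0.0
Yes, 13.54.71.16 is in 13.54.0.0/17


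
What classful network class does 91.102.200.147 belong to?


First octet: 91
Binary: 01011011
0xxxxxxx -> Class A (1-126)
Class A, default mask 255.0.0.0 (/8)


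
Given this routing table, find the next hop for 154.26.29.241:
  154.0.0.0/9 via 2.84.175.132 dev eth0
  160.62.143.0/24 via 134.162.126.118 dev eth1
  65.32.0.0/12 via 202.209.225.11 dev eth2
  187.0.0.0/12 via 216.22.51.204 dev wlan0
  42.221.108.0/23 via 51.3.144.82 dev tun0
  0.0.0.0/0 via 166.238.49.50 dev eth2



Longest prefix match for 154.26.29.241:
  /9 154.0.0.0: MATCH
  /24 160.62.143.0: no
  /12 65.32.0.0: no
  /12 187.0.0.0: no
  /23 42.221.108.0: no
  /0 0.0.0.0: MATCH
Selected: next-hop 2.84.175.132 via eth0 (matched /9)


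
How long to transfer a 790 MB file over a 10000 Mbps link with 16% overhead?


Effective throughput = 10000 * (1 - 16/100) = 8400 Mbps
File size in Mb = 790 * 8 = 6320 Mb
Time = 6320 / 8400
Time = 0.7524 seconds


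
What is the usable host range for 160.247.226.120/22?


Network: 160.247.224.0
Broadcast: 160.247.227.255
First usable = network + 1
Last usable = broadcast - 1
Range: 160.247.224.1 to 160.247.227.254


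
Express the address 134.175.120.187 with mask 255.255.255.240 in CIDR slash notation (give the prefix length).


Binary: 11111111.11111111.11111111.11110000
Count leading 1s
Prefix: /28


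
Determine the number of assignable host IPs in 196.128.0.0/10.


Host bits = 32 - 10 = 22
Total addresses = 2^22 = 4194304
Usable = total - 2 (network and broadcast)
Usable hosts: 4194302


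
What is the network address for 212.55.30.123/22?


IP:   11010100.00110111.00011110.01111011
Mask: 11111111.11111111.11111100.00000000
AND operation:
Net:  11010100.00110111.00011100.00000000
Network: 212.55.28.0/22


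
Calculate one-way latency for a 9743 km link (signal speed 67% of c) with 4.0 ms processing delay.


Speed = 0.67 * 3e5 km/s = 201000 km/s
Propagation delay = 9743 / 201000 = 0.0485 s = 48.4726 ms
Processing delay = 4.0 ms
Total one-way latency = 52.4726 ms


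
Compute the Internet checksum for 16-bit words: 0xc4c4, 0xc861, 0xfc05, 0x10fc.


Sum all words (with carry folding):
+ 0xc4c4 = 0xc4c4
+ 0xc861 = 0x8d26
+ 0xfc05 = 0x892c
+ 0x10fc = 0x9a28
One's complement: ~0x9a28
Checksum = 0x65d7


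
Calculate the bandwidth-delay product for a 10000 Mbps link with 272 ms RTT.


BDP = bandwidth * RTT
= 10000 Mbps * 272 ms
= 10000 * 1e6 * 272 / 1000 bits
= 2720000000 bits
= 340000000 bytes
= 332031.25 KB
BDP = 2720000000 bits (340000000 bytes)


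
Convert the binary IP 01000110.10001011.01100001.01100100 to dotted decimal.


01000110 = 70
10001011 = 139
01100001 = 97
01100100 = 100
IP: 70.139.97.100


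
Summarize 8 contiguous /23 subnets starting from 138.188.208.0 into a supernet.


Original prefix: /23
Number of subnets: 8 = 2^3
New prefix = 23 - 3 = 20
Supernet: 138.188.208.0/20


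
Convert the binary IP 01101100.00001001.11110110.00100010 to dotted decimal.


01101100 = 108
00001001 = 9
11110110 = 246
00100010 = 34
IP: 108.9.246.34


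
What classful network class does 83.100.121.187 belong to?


First octet: 83
Binary: 01010011
0xxxxxxx -> Class A (1-126)
Class A, default mask 255.0.0.0 (/8)


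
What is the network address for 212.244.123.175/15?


IP:   11010100.11110100.01111011.10101111
Mask: 11111111.11111110.00000000.00000000
AND operation:
Net:  11010100.11110100.00000000.00000000
Network: 212.244.0.0/15


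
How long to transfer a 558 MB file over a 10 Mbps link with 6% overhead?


Effective throughput = 10 * (1 - 6/100) = 9.4 Mbps
File size in Mb = 558 * 8 = 4464 Mb
Time = 4464 / 9.4
Time = 474.8936 seconds


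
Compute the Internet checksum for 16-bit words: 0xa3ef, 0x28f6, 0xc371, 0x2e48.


Sum all words (with carry folding):
+ 0xa3ef = 0xa3ef
+ 0x28f6 = 0xcce5
+ 0xc371 = 0x9057
+ 0x2e48 = 0xbe9f
One's complement: ~0xbe9f
Checksum = 0x4160


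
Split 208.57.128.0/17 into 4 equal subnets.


New prefix = 17 + 2 = 19
Each subnet has 8192 addresses
  208.57.128.0/19
  208.57.160.0/19
  208.57.192.0/19
  208.57.224.0/19
Subnets: 208.57.128.0/19, 208.57.160.0/19, 208.57.192.0/19, 208.57.224.0/19


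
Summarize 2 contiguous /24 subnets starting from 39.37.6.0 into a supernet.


Original prefix: /24
Number of subnets: 2 = 2^1
New prefix = 24 - 1 = 23
Supernet: 39.37.6.0/23


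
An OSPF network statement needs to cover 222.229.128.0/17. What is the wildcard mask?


Subnet mask: 255.255.128.0
Wildcard = 255.255.255.255 - subnet mask
255 - 255 = 0
255 - 255 = 0
255 - 128 = 127
255 - 0 = 255
Wildcard: 0.0.127.255


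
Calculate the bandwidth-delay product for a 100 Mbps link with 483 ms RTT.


BDP = bandwidth * RTT
= 100 Mbps * 483 ms
= 100 * 1e6 * 483 / 1000 bits
= 48300000 bits
= 6037500 bytes
= 5895.9961 KB
BDP = 48300000 bits (6037500 bytes)


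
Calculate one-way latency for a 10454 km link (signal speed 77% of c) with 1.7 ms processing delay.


Speed = 0.77 * 3e5 km/s = 231000 km/s
Propagation delay = 10454 / 231000 = 0.0453 s = 45.2554 ms
Processing delay = 1.7 ms
Total one-way latency = 46.9554 ms


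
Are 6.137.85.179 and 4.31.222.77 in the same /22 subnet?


Mask: 255.255.252.0
6.137.85.179 AND mask = 6.137.84.0
4.31.222.77 AND mask = 4.31.220.0
No, different subnets (6.137.84.0 vs 4.31.220.0)


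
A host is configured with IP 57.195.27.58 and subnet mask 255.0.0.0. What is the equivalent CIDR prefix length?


Binary: 11111111.00000000.00000000.00000000
Count leading 1s
Prefix: /8


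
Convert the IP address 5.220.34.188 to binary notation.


5 = 00000101
220 = 11011100
34 = 00100010
188 = 10111100
Binary: 00000101.11011100.00100010.10111100


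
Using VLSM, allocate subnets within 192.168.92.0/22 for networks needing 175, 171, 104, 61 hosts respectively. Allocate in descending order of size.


175 hosts -> /24 (254 usable): 192.168.92.0/24
171 hosts -> /24 (254 usable): 192.168.93.0/24
104 hosts -> /25 (126 usable): 192.168.94.0/25
61 hosts -> /26 (62 usable): 192.168.94.128/26
Allocation: 192.168.92.0/24 (175 hosts, 254 usable); 192.168.93.0/24 (171 hosts, 254 usable); 192.168.94.0/25 (104 hosts, 126 usable); 192.168.94.128/26 (61 hosts, 62 usable)


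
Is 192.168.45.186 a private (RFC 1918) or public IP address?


RFC 1918 private ranges:
  10.0.0.0/8 (10.0.0.0 - 10.255.255.255)
  172.16.0.0/12 (172.16.0.0 - 172.31.255.255)
  192.168.0.0/16 (192.168.0.0 - 192.168.255.255)
Private (in 192.168.0.0/16)


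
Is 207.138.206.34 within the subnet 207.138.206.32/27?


Subnet network: 207.138.206.32
Test IP AND mask: 207.138.206.32
Yes, 207.138.206.34 is in 207.138.206.32/27


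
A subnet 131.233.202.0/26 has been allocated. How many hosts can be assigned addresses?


Host bits = 32 - 26 = 6
Total addresses = 2^6 = 64
Usable = total - 2 (network and broadcast)
Usable hosts: 62


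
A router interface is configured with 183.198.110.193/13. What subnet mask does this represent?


/13 means 13 network bits, 19 host bits
Binary: 11111111111110000000000000000000
Mask: 255.248.0.0


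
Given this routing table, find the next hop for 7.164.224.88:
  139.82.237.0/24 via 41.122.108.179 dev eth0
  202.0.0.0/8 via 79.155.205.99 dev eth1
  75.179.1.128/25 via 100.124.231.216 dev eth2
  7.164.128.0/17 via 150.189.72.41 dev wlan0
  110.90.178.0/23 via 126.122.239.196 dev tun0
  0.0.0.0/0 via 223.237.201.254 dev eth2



Longest prefix match for 7.164.224.88:
  /24 139.82.237.0: no
  /8 202.0.0.0: no
  /25 75.179.1.128: no
  /17 7.164.128.0: MATCH
  /23 110.90.178.0: no
  /0 0.0.0.0: MATCH
Selected: next-hop 150.189.72.41 via wlan0 (matched /17)


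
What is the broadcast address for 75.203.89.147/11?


Network: 75.192.0.0/11
Host bits = 21
Set all host bits to 1:
Broadcast: 75.223.255.255


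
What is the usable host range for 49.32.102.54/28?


Network: 49.32.102.48
Broadcast: 49.32.102.63
First usable = network + 1
Last usable = broadcast - 1
Range: 49.32.102.49 to 49.32.102.62


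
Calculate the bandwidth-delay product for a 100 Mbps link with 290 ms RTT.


BDP = bandwidth * RTT
= 100 Mbps * 290 ms
= 100 * 1e6 * 290 / 1000 bits
= 29000000 bits
= 3625000 bytes
= 3540.0391 KB
BDP = 29000000 bits (3625000 bytes)


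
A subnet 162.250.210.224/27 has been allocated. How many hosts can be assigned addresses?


Host bits = 32 - 27 = 5
Total addresses = 2^5 = 32
Usable = total - 2 (network and broadcast)
Usable hosts: 30


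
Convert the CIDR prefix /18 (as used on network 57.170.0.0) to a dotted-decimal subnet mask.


/18 means 18 network bits, 14 host bits
Binary: 11111111111111111100000000000000
Mask: 255.255.192.0


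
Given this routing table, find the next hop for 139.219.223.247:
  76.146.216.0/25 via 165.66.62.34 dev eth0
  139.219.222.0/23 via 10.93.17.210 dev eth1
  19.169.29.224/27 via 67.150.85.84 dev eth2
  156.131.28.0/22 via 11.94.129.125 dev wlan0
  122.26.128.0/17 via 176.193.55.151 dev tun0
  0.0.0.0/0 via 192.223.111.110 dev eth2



Longest prefix match for 139.219.223.247:
  /25 76.146.216.0: no
  /23 139.219.222.0: MATCH
  /27 19.169.29.224: no
  /22 156.131.28.0: no
  /17 122.26.128.0: no
  /0 0.0.0.0: MATCH
Selected: next-hop 10.93.17.210 via eth1 (matched /23)


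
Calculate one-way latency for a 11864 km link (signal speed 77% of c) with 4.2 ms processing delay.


Speed = 0.77 * 3e5 km/s = 231000 km/s
Propagation delay = 11864 / 231000 = 0.0514 s = 51.3593 ms
Processing delay = 4.2 ms
Total one-way latency = 55.5593 ms


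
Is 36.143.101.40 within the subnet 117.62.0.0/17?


Subnet network: 117.62.0.0
Test IP AND mask: 36.143.0.0
No, 36.143.101.40 is not in 117.62.0.0/17


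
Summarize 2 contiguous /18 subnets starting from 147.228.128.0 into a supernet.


Original prefix: /18
Number of subnets: 2 = 2^1
New prefix = 18 - 1 = 17
Supernet: 147.228.128.0/17


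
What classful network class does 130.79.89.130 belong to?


First octet: 130
Binary: 10000010
10xxxxxx -> Class B (128-191)
Class B, default mask 255.255.0.0 (/16)


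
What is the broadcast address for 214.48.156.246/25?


Network: 214.48.156.128/25
Host bits = 7
Set all host bits to 1:
Broadcast: 214.48.156.255


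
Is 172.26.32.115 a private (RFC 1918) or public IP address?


RFC 1918 private ranges:
  10.0.0.0/8 (10.0.0.0 - 10.255.255.255)
  172.16.0.0/12 (172.16.0.0 - 172.31.255.255)
  192.168.0.0/16 (192.168.0.0 - 192.168.255.255)
Private (in 172.16.0.0/12)


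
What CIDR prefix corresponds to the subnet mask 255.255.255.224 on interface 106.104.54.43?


Binary: 11111111.11111111.11111111.11100000
Count leading 1s
Prefix: /27


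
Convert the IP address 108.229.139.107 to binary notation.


108 = 01101100
229 = 11100101
139 = 10001011
107 = 01101011
Binary: 01101100.11100101.10001011.01101011


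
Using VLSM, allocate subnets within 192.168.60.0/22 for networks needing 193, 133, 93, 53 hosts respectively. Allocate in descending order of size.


193 hosts -> /24 (254 usable): 192.168.60.0/24
133 hosts -> /24 (254 usable): 192.168.61.0/24
93 hosts -> /25 (126 usable): 192.168.62.0/25
53 hosts -> /26 (62 usable): 192.168.62.128/26
Allocation: 192.168.60.0/24 (193 hosts, 254 usable); 192.168.61.0/24 (133 hosts, 254 usable); 192.168.62.0/25 (93 hosts, 126 usable); 192.168.62.128/26 (53 hosts, 62 usable)


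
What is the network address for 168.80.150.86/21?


IP:   10101000.01010000.10010110.01010110
Mask: 11111111.11111111.11111000.00000000
AND operation:
Net:  10101000.01010000.10010000.00000000
Network: 168.80.144.0/21


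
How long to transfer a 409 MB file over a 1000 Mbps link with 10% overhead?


Effective throughput = 1000 * (1 - 10/100) = 900 Mbps
File size in Mb = 409 * 8 = 3272 Mb
Time = 3272 / 900
Time = 3.6356 seconds


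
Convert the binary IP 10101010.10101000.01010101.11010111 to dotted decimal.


10101010 = 170
10101000 = 168
01010101 = 85
11010111 = 215
IP: 170.168.85.215


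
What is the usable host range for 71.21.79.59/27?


Network: 71.21.79.32
Broadcast: 71.21.79.63
First usable = network + 1
Last usable = broadcast - 1
Range: 71.21.79.33 to 71.21.79.62


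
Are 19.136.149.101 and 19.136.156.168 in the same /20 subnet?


Mask: 255.255.240.0
19.136.149.101 AND mask = 19.136.144.0
19.136.156.168 AND mask = 19.136.144.0
Yes, same subnet (19.136.144.0)


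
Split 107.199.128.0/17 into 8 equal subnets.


New prefix = 17 + 3 = 20
Each subnet has 4096 addresses
  107.199.128.0/20
  107.199.144.0/20
  107.199.160.0/20
  107.199.176.0/20
  107.199.192.0/20
  107.199.208.0/20
  107.199.224.0/20
  107.199.240.0/20
Subnets: 107.199.128.0/20, 107.199.144.0/20, 107.199.160.0/20, 107.199.176.0/20, 107.199.192.0/20, 107.199.208.0/20, 107.199.224.0/20, 107.199.240.0/20


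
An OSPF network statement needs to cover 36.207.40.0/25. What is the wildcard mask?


Subnet mask: 255.255.255.128
Wildcard = 255.255.255.255 - subnet mask
255 - 255 = 0
255 - 255 = 0
255 - 255 = 0
255 - 128 = 127
Wildcard: 0.0.0.127


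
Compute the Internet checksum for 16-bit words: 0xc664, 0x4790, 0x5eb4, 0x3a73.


Sum all words (with carry folding):
+ 0xc664 = 0xc664
+ 0x4790 = 0x0df5
+ 0x5eb4 = 0x6ca9
+ 0x3a73 = 0xa71c
One's complement: ~0xa71c
Checksum = 0x58e3


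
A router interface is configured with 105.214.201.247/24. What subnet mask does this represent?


/24 means 24 network bits, 8 host bits
Binary: 11111111111111111111111100000000
Mask: 255.255.255.0


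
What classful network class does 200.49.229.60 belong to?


First octet: 200
Binary: 11001000
110xxxxx -> Class C (192-223)
Class C, default mask 255.255.255.0 (/24)


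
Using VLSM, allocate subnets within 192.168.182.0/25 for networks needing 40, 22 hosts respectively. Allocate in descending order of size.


40 hosts -> /26 (62 usable): 192.168.182.0/26
22 hosts -> /27 (30 usable): 192.168.182.64/27
Allocation: 192.168.182.0/26 (40 hosts, 62 usable); 192.168.182.64/27 (22 hosts, 30 usable)


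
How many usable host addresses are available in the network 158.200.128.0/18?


Host bits = 32 - 18 = 14
Total addresses = 2^14 = 16384
Usable = total - 2 (network and broadcast)
Usable hosts: 16382


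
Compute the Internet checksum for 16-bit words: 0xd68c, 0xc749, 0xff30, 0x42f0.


Sum all words (with carry folding):
+ 0xd68c = 0xd68c
+ 0xc749 = 0x9dd6
+ 0xff30 = 0x9d07
+ 0x42f0 = 0xdff7
One's complement: ~0xdff7
Checksum = 0x2008


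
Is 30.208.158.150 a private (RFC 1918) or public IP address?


RFC 1918 private ranges:
  10.0.0.0/8 (10.0.0.0 - 10.255.255.255)
  172.16.0.0/12 (172.16.0.0 - 172.31.255.255)
  192.168.0.0/16 (192.168.0.0 - 192.168.255.255)
Public (not in any RFC 1918 range)


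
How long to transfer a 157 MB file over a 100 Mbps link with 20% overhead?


Effective throughput = 100 * (1 - 20/100) = 80 Mbps
File size in Mb = 157 * 8 = 1256 Mb
Time = 1256 / 80
Time = 15.7 seconds


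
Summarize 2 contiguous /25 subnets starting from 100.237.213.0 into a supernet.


Original prefix: /25
Number of subnets: 2 = 2^1
New prefix = 25 - 1 = 24
Supernet: 100.237.213.0/24


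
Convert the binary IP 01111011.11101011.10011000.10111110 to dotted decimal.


01111011 = 123
11101011 = 235
10011000 = 152
10111110 = 190
IP: 123.235.152.190


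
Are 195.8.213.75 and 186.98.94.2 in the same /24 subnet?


Mask: 255.255.255.0
195.8.213.75 AND mask = 195.8.213.0
186.98.94.2 AND mask = 186.98.94.0
No, different subnets (195.8.213.0 vs 186.98.94.0)


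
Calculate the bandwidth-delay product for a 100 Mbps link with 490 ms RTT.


BDP = bandwidth * RTT
= 100 Mbps * 490 ms
= 100 * 1e6 * 490 / 1000 bits
= 49000000 bits
= 6125000 bytes
= 5981.4453 KB
BDP = 49000000 bits (6125000 bytes)


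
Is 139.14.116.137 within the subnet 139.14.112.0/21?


Subnet network: 139.14.112.0
Test IP AND mask: 139.14.112.0
Yes, 139.14.116.137 is in 139.14.112.0/21


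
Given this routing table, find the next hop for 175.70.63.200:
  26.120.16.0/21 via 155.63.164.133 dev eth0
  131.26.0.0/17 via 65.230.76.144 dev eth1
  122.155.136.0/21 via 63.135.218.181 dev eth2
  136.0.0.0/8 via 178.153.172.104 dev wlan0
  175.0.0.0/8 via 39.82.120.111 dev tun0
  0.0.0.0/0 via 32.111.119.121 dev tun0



Longest prefix match for 175.70.63.200:
  /21 26.120.16.0: no
  /17 131.26.0.0: no
  /21 122.155.136.0: no
  /8 136.0.0.0: no
  /8 175.0.0.0: MATCH
  /0 0.0.0.0: MATCH
Selected: next-hop 39.82.120.111 via tun0 (matched /8)


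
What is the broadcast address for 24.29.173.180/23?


Network: 24.29.172.0/23
Host bits = 9
Set all host bits to 1:
Broadcast: 24.29.173.255


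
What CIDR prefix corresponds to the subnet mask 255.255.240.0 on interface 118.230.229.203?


Binary: 11111111.11111111.11110000.00000000
Count leading 1s
Prefix: /20


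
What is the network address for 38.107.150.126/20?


IP:   00100110.01101011.10010110.01111110
Mask: 11111111.11111111.11110000.00000000
AND operation:
Net:  00100110.01101011.10010000.00000000
Network: 38.107.144.0/20


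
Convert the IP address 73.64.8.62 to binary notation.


73 = 01001001
64 = 01000000
8 = 00001000
62 = 00111110
Binary: 01001001.01000000.00001000.00111110


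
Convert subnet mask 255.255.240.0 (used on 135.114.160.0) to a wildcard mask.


Subnet mask: 255.255.240.0
Wildcard = 255.255.255.255 - subnet mask
255 - 255 = 0
255 - 255 = 0
255 - 240 = 15
255 - 0 = 255
Wildcard: 0.0.15.255


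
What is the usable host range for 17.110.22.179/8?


Network: 17.0.0.0
Broadcast: 17.255.255.255
First usable = network + 1
Last usable = broadcast - 1
Range: 17.0.0.1 to 17.255.255.254


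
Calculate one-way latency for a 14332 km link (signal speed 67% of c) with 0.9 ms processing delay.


Speed = 0.67 * 3e5 km/s = 201000 km/s
Propagation delay = 14332 / 201000 = 0.0713 s = 71.3035 ms
Processing delay = 0.9 ms
Total one-way latency = 72.2035 ms


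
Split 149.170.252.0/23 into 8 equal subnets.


New prefix = 23 + 3 = 26
Each subnet has 64 addresses
  149.170.252.0/26
  149.170.252.64/26
  149.170.252.128/26
  149.170.252.192/26
  149.170.253.0/26
  149.170.253.64/26
  149.170.253.128/26
  149.170.253.192/26
Subnets: 149.170.252.0/26, 149.170.252.64/26, 149.170.252.128/26, 149.170.252.192/26, 149.170.253.0/26, 149.170.253.64/26, 149.170.253.128/26, 149.170.253.192/26


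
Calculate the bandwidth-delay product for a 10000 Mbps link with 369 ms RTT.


BDP = bandwidth * RTT
= 10000 Mbps * 369 ms
= 10000 * 1e6 * 369 / 1000 bits
= 3690000000 bits
= 461250000 bytes
= 450439.4531 KB
BDP = 3690000000 bits (461250000 bytes)


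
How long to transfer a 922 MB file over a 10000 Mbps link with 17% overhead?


Effective throughput = 10000 * (1 - 17/100) = 8300 Mbps
File size in Mb = 922 * 8 = 7376 Mb
Time = 7376 / 8300
Time = 0.8887 seconds


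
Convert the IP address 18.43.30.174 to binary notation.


18 = 00010010
43 = 00101011
30 = 00011110
174 = 10101110
Binary: 00010010.00101011.00011110.10101110


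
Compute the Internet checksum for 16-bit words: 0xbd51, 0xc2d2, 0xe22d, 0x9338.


Sum all words (with carry folding):
+ 0xbd51 = 0xbd51
+ 0xc2d2 = 0x8024
+ 0xe22d = 0x6252
+ 0x9338 = 0xf58a
One's complement: ~0xf58a
Checksum = 0x0a75


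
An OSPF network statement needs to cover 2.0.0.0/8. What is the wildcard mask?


Subnet mask: 255.0.0.0
Wildcard = 255.255.255.255 - subnet mask
255 - 255 = 0
255 - 0 = 255
255 - 0 = 255
255 - 0 = 255
Wildcard: 0.255.255.255


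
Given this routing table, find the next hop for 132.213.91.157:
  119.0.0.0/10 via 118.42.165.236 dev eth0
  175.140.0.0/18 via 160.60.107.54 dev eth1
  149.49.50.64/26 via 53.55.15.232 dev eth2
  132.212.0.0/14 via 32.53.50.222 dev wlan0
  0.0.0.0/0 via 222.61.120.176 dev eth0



Longest prefix match for 132.213.91.157:
  /10 119.0.0.0: no
  /18 175.140.0.0: no
  /26 149.49.50.64: no
  /14 132.212.0.0: MATCH
  /0 0.0.0.0: MATCH
Selected: next-hop 32.53.50.222 via wlan0 (matched /14)


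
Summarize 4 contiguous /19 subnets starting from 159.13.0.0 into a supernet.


Original prefix: /19
Number of subnets: 4 = 2^2
New prefix = 19 - 2 = 17
Supernet: 159.13.0.0/17
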